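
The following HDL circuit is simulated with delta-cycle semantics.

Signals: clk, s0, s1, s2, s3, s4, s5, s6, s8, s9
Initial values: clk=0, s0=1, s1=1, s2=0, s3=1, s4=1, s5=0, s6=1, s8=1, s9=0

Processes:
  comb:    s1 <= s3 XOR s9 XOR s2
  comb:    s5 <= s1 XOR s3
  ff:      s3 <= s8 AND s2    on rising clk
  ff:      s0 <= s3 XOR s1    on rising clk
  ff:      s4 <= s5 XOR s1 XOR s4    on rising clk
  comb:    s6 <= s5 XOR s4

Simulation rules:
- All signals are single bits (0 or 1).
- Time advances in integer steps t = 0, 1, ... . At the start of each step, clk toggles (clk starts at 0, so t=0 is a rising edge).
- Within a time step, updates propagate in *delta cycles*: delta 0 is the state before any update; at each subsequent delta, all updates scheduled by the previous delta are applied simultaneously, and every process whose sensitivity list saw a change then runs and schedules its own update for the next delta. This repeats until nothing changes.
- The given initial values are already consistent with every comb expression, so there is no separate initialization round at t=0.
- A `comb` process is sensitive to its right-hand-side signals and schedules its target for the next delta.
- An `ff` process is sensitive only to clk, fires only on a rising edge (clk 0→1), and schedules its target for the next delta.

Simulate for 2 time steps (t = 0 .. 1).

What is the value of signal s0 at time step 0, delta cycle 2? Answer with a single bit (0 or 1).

t0.Δ0 s5=0 s3=1 s6=1 s0=1 s2=0 clk=0 s4=1 s8=1 s9=0 s1=1
t0.Δ1 s5=0 s3=1 s6=1 s0=1 s2=0 clk=1 s4=1 s8=1 s9=0 s1=1
t0.Δ2 s5=0 s3=0 s6=1 s0=0 s2=0 clk=1 s4=0 s8=1 s9=0 s1=1
t0.Δ3 s5=1 s3=0 s6=0 s0=0 s2=0 clk=1 s4=0 s8=1 s9=0 s1=0
t0.Δ4 s5=0 s3=0 s6=1 s0=0 s2=0 clk=1 s4=0 s8=1 s9=0 s1=0
t0.Δ5 s5=0 s3=0 s6=0 s0=0 s2=0 clk=1 s4=0 s8=1 s9=0 s1=0
t1.Δ0 s5=0 s3=0 s6=0 s0=0 s2=0 clk=1 s4=0 s8=1 s9=0 s1=0
t1.Δ1 s5=0 s3=0 s6=0 s0=0 s2=0 clk=0 s4=0 s8=1 s9=0 s1=0

0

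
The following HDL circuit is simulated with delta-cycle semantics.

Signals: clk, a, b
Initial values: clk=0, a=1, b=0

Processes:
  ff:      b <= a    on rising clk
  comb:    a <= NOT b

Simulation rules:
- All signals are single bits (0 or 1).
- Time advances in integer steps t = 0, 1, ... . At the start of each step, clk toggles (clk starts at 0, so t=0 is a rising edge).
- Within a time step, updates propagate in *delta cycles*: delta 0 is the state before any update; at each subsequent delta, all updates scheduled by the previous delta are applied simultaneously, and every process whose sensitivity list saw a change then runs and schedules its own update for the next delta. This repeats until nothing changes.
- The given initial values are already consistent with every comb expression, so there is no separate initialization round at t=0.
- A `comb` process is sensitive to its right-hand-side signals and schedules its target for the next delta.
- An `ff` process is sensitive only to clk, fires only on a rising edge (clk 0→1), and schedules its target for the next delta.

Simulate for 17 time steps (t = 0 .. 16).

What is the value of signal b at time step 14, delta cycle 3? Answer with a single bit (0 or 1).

0

t=0 Δ0: clk=0 b=0 a=1
  Δ1: clk:0→1
  Δ2: b:0→1
  Δ3: a:1→0
  (3Δ to stable)
t=1 Δ0: clk=1 b=1 a=0
  Δ1: clk:1→0
  (1Δ to stable)
t=2 Δ0: clk=0 b=1 a=0
  Δ1: clk:0→1
  Δ2: b:1→0
  Δ3: a:0→1
  (3Δ to stable)
t=3 Δ0: clk=1 b=0 a=1
  Δ1: clk:1→0
  (1Δ to stable)
t=4 Δ0: clk=0 b=0 a=1
  Δ1: clk:0→1
  Δ2: b:0→1
  Δ3: a:1→0
  (3Δ to stable)
t=5 Δ0: clk=1 b=1 a=0
  Δ1: clk:1→0
  (1Δ to stable)
t=6 Δ0: clk=0 b=1 a=0
  Δ1: clk:0→1
  Δ2: b:1→0
  Δ3: a:0→1
  (3Δ to stable)
t=7 Δ0: clk=1 b=0 a=1
  Δ1: clk:1→0
  (1Δ to stable)
t=8 Δ0: clk=0 b=0 a=1
  Δ1: clk:0→1
  Δ2: b:0→1
  Δ3: a:1→0
  (3Δ to stable)
t=9 Δ0: clk=1 b=1 a=0
  Δ1: clk:1→0
  (1Δ to stable)
t=10 Δ0: clk=0 b=1 a=0
  Δ1: clk:0→1
  Δ2: b:1→0
  Δ3: a:0→1
  (3Δ to stable)
t=11 Δ0: clk=1 b=0 a=1
  Δ1: clk:1→0
  (1Δ to stable)
t=12 Δ0: clk=0 b=0 a=1
  Δ1: clk:0→1
  Δ2: b:0→1
  Δ3: a:1→0
  (3Δ to stable)
t=13 Δ0: clk=1 b=1 a=0
  Δ1: clk:1→0
  (1Δ to stable)
t=14 Δ0: clk=0 b=1 a=0
  Δ1: clk:0→1
  Δ2: b:1→0
  Δ3: a:0→1
  (3Δ to stable)
t=15 Δ0: clk=1 b=0 a=1
  Δ1: clk:1→0
  (1Δ to stable)
t=16 Δ0: clk=0 b=0 a=1
  Δ1: clk:0→1
  Δ2: b:0→1
  Δ3: a:1→0
  (3Δ to stable)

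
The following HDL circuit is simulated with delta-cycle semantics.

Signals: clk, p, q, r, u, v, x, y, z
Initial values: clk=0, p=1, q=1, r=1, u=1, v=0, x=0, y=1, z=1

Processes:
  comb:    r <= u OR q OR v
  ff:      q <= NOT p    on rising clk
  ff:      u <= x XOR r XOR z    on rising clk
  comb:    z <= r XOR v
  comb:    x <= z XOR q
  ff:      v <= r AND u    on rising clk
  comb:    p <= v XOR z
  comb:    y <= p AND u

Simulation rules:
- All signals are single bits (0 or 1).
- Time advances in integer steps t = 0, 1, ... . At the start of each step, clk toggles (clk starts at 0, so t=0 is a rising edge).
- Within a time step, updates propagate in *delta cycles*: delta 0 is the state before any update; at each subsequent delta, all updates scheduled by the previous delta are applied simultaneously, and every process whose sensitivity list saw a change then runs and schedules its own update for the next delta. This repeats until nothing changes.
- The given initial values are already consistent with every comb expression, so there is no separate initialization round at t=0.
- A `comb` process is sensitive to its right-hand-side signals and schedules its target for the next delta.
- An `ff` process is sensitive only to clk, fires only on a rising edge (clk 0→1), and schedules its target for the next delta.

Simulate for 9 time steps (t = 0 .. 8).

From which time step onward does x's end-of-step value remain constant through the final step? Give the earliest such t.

4

t0.Δ0 u=1 clk=0 v=0 q=1 r=1 x=0 p=1 z=1 y=1
t0.Δ1 u=1 clk=1 v=0 q=1 r=1 x=0 p=1 z=1 y=1
t0.Δ2 u=0 clk=1 v=1 q=0 r=1 x=0 p=1 z=1 y=1
t0.Δ3 u=0 clk=1 v=1 q=0 r=1 x=1 p=0 z=0 y=0
t0.Δ4 u=0 clk=1 v=1 q=0 r=1 x=0 p=1 z=0 y=0
t1.Δ0 u=0 clk=1 v=1 q=0 r=1 x=0 p=1 z=0 y=0
t1.Δ1 u=0 clk=0 v=1 q=0 r=1 x=0 p=1 z=0 y=0
t2.Δ0 u=0 clk=0 v=1 q=0 r=1 x=0 p=1 z=0 y=0
t2.Δ1 u=0 clk=1 v=1 q=0 r=1 x=0 p=1 z=0 y=0
t2.Δ2 u=1 clk=1 v=0 q=0 r=1 x=0 p=1 z=0 y=0
t2.Δ3 u=1 clk=1 v=0 q=0 r=1 x=0 p=0 z=1 y=1
t2.Δ4 u=1 clk=1 v=0 q=0 r=1 x=1 p=1 z=1 y=0
t2.Δ5 u=1 clk=1 v=0 q=0 r=1 x=1 p=1 z=1 y=1
t3.Δ0 u=1 clk=1 v=0 q=0 r=1 x=1 p=1 z=1 y=1
t3.Δ1 u=1 clk=0 v=0 q=0 r=1 x=1 p=1 z=1 y=1
t4.Δ0 u=1 clk=0 v=0 q=0 r=1 x=1 p=1 z=1 y=1
t4.Δ1 u=1 clk=1 v=0 q=0 r=1 x=1 p=1 z=1 y=1
t4.Δ2 u=1 clk=1 v=1 q=0 r=1 x=1 p=1 z=1 y=1
t4.Δ3 u=1 clk=1 v=1 q=0 r=1 x=1 p=0 z=0 y=1
t4.Δ4 u=1 clk=1 v=1 q=0 r=1 x=0 p=1 z=0 y=0
t4.Δ5 u=1 clk=1 v=1 q=0 r=1 x=0 p=1 z=0 y=1
t5.Δ0 u=1 clk=1 v=1 q=0 r=1 x=0 p=1 z=0 y=1
t5.Δ1 u=1 clk=0 v=1 q=0 r=1 x=0 p=1 z=0 y=1
t6.Δ0 u=1 clk=0 v=1 q=0 r=1 x=0 p=1 z=0 y=1
t6.Δ1 u=1 clk=1 v=1 q=0 r=1 x=0 p=1 z=0 y=1
t7.Δ0 u=1 clk=1 v=1 q=0 r=1 x=0 p=1 z=0 y=1
t7.Δ1 u=1 clk=0 v=1 q=0 r=1 x=0 p=1 z=0 y=1
t8.Δ0 u=1 clk=0 v=1 q=0 r=1 x=0 p=1 z=0 y=1
t8.Δ1 u=1 clk=1 v=1 q=0 r=1 x=0 p=1 z=0 y=1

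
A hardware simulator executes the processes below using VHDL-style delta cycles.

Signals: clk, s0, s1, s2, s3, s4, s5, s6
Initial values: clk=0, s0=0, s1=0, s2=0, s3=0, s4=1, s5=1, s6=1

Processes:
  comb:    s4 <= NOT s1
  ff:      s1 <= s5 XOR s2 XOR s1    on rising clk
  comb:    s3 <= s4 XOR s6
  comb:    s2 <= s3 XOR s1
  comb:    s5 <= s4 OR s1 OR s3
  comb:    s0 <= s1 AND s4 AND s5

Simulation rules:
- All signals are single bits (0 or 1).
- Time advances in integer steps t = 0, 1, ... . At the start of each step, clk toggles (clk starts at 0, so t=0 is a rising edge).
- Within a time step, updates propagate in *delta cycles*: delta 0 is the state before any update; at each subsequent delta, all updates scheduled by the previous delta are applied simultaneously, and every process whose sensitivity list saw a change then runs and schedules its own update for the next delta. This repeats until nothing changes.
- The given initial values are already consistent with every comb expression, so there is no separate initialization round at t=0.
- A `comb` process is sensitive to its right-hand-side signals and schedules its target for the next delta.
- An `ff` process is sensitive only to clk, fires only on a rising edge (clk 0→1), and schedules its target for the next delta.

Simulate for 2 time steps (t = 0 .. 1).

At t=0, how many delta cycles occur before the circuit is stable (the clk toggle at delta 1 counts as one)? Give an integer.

5

t0.Δ0 s4=1 s2=0 s1=0 s3=0 s6=1 s5=1 s0=0 clk=0
t0.Δ1 s4=1 s2=0 s1=0 s3=0 s6=1 s5=1 s0=0 clk=1
t0.Δ2 s4=1 s2=0 s1=1 s3=0 s6=1 s5=1 s0=0 clk=1
t0.Δ3 s4=0 s2=1 s1=1 s3=0 s6=1 s5=1 s0=1 clk=1
t0.Δ4 s4=0 s2=1 s1=1 s3=1 s6=1 s5=1 s0=0 clk=1
t0.Δ5 s4=0 s2=0 s1=1 s3=1 s6=1 s5=1 s0=0 clk=1
t1.Δ0 s4=0 s2=0 s1=1 s3=1 s6=1 s5=1 s0=0 clk=1
t1.Δ1 s4=0 s2=0 s1=1 s3=1 s6=1 s5=1 s0=0 clk=0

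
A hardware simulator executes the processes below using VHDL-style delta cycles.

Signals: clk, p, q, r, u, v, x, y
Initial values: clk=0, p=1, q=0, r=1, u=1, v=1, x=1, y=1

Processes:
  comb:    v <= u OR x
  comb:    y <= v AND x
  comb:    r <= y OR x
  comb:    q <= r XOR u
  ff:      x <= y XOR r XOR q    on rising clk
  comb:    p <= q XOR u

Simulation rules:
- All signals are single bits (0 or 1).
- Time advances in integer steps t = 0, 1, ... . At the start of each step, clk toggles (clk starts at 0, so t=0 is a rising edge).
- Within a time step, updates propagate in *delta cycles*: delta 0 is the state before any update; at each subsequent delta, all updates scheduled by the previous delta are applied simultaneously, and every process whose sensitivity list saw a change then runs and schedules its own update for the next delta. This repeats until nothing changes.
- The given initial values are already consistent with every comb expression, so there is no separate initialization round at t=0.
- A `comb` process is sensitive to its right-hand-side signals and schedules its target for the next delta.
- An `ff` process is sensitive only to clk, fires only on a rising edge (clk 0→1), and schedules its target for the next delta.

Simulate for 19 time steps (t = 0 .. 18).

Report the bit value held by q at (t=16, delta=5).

[bits: clk,r,x,y,u,p,v,q]
t=0: Δ0=01111110 Δ1=11111110 Δ2=11011110 Δ3=11001110 Δ4=10001110 Δ5=10001111 Δ6=10001011 | 6Δ
t=1: Δ0=10001011 Δ1=00001011 | 1Δ
t=2: Δ0=00001011 Δ1=10001011 Δ2=10101011 Δ3=11111011 Δ4=11111010 Δ5=11111110 | 5Δ
t=3: Δ0=11111110 Δ1=01111110 | 1Δ
t=4: Δ0=01111110 Δ1=11111110 Δ2=11011110 Δ3=11001110 Δ4=10001110 Δ5=10001111 Δ6=10001011 | 6Δ
t=5: Δ0=10001011 Δ1=00001011 | 1Δ
t=6: Δ0=00001011 Δ1=10001011 Δ2=10101011 Δ3=11111011 Δ4=11111010 Δ5=11111110 | 5Δ
t=7: Δ0=11111110 Δ1=01111110 | 1Δ
t=8: Δ0=01111110 Δ1=11111110 Δ2=11011110 Δ3=11001110 Δ4=10001110 Δ5=10001111 Δ6=10001011 | 6Δ
t=9: Δ0=10001011 Δ1=00001011 | 1Δ
t=10: Δ0=00001011 Δ1=10001011 Δ2=10101011 Δ3=11111011 Δ4=11111010 Δ5=11111110 | 5Δ
t=11: Δ0=11111110 Δ1=01111110 | 1Δ
t=12: Δ0=01111110 Δ1=11111110 Δ2=11011110 Δ3=11001110 Δ4=10001110 Δ5=10001111 Δ6=10001011 | 6Δ
t=13: Δ0=10001011 Δ1=00001011 | 1Δ
t=14: Δ0=00001011 Δ1=10001011 Δ2=10101011 Δ3=11111011 Δ4=11111010 Δ5=11111110 | 5Δ
t=15: Δ0=11111110 Δ1=01111110 | 1Δ
t=16: Δ0=01111110 Δ1=11111110 Δ2=11011110 Δ3=11001110 Δ4=10001110 Δ5=10001111 Δ6=10001011 | 6Δ
t=17: Δ0=10001011 Δ1=00001011 | 1Δ
t=18: Δ0=00001011 Δ1=10001011 Δ2=10101011 Δ3=11111011 Δ4=11111010 Δ5=11111110 | 5Δ

1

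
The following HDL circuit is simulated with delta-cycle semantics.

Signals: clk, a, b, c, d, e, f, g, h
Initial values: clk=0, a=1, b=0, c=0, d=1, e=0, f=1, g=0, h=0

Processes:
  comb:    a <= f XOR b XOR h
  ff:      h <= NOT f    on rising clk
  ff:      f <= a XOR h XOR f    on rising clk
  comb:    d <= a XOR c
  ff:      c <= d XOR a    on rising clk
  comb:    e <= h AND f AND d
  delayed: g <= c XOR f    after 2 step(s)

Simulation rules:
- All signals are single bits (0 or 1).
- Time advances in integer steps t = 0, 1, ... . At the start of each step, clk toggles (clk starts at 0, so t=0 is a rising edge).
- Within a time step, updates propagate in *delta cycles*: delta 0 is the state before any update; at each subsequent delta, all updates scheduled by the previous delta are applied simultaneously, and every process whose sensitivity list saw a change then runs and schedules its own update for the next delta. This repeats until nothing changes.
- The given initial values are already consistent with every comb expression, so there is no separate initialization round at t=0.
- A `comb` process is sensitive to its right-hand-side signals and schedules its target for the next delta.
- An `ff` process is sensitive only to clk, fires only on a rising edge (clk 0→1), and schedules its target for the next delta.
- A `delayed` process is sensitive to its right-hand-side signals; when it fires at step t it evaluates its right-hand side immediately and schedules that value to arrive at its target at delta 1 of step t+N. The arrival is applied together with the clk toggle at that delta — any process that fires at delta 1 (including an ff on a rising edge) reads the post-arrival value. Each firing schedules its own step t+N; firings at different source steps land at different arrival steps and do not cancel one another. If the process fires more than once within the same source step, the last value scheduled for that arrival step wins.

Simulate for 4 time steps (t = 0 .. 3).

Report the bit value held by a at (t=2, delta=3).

t0.Δ0 h=0 b=0 a=1 c=0 f=1 d=1 g=0 e=0 clk=0
t0.Δ1 h=0 b=0 a=1 c=0 f=1 d=1 g=0 e=0 clk=1
t0.Δ2 h=0 b=0 a=1 c=0 f=0 d=1 g=0 e=0 clk=1
t0.Δ3 h=0 b=0 a=0 c=0 f=0 d=1 g=0 e=0 clk=1
t0.Δ4 h=0 b=0 a=0 c=0 f=0 d=0 g=0 e=0 clk=1
t1.Δ0 h=0 b=0 a=0 c=0 f=0 d=0 g=0 e=0 clk=1
t1.Δ1 h=0 b=0 a=0 c=0 f=0 d=0 g=0 e=0 clk=0
t2.Δ0 h=0 b=0 a=0 c=0 f=0 d=0 g=0 e=0 clk=0
t2.Δ1 h=0 b=0 a=0 c=0 f=0 d=0 g=0 e=0 clk=1
t2.Δ2 h=1 b=0 a=0 c=0 f=0 d=0 g=0 e=0 clk=1
t2.Δ3 h=1 b=0 a=1 c=0 f=0 d=0 g=0 e=0 clk=1
t2.Δ4 h=1 b=0 a=1 c=0 f=0 d=1 g=0 e=0 clk=1
t3.Δ0 h=1 b=0 a=1 c=0 f=0 d=1 g=0 e=0 clk=1
t3.Δ1 h=1 b=0 a=1 c=0 f=0 d=1 g=0 e=0 clk=0

1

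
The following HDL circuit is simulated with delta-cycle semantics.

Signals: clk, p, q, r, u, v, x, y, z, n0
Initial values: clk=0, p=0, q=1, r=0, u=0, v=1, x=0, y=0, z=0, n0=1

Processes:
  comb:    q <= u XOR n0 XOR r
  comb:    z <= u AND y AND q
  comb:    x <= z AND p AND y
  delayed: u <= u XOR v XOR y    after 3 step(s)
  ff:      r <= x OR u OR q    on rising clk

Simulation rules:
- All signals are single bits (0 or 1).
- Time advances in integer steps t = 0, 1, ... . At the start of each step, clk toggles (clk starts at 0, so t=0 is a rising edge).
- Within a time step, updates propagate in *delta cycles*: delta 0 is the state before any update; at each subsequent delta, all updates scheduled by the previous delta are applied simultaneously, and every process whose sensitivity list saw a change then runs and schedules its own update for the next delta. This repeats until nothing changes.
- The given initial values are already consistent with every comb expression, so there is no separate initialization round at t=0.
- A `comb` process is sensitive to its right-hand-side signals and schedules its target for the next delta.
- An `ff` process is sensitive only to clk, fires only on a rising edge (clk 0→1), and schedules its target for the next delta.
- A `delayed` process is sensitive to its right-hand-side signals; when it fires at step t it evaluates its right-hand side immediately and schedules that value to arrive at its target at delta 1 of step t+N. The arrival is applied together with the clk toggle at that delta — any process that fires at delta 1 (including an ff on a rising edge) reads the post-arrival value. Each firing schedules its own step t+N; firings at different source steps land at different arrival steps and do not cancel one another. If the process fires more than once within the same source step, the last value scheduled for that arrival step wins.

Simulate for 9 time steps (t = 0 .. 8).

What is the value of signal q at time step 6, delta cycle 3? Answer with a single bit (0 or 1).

t=0 Δ0: y=0 n0=1 z=0 v=1 x=0 q=1 p=0 u=0 clk=0 r=0
  Δ1: clk:0→1
  Δ2: r:0→1
  Δ3: q:1→0
  (3Δ to stable)
t=1 Δ0: y=0 n0=1 z=0 v=1 x=0 q=0 p=0 u=0 clk=1 r=1
  Δ1: clk:1→0
  (1Δ to stable)
t=2 Δ0: y=0 n0=1 z=0 v=1 x=0 q=0 p=0 u=0 clk=0 r=1
  Δ1: clk:0→1
  Δ2: r:1→0
  Δ3: q:0→1
  (3Δ to stable)
t=3 Δ0: y=0 n0=1 z=0 v=1 x=0 q=1 p=0 u=0 clk=1 r=0
  Δ1: clk:1→0
  (1Δ to stable)
t=4 Δ0: y=0 n0=1 z=0 v=1 x=0 q=1 p=0 u=0 clk=0 r=0
  Δ1: clk:0→1
  Δ2: r:0→1
  Δ3: q:1→0
  (3Δ to stable)
t=5 Δ0: y=0 n0=1 z=0 v=1 x=0 q=0 p=0 u=0 clk=1 r=1
  Δ1: clk:1→0
  (1Δ to stable)
t=6 Δ0: y=0 n0=1 z=0 v=1 x=0 q=0 p=0 u=0 clk=0 r=1
  Δ1: clk:0→1
  Δ2: r:1→0
  Δ3: q:0→1
  (3Δ to stable)
t=7 Δ0: y=0 n0=1 z=0 v=1 x=0 q=1 p=0 u=0 clk=1 r=0
  Δ1: clk:1→0
  (1Δ to stable)
t=8 Δ0: y=0 n0=1 z=0 v=1 x=0 q=1 p=0 u=0 clk=0 r=0
  Δ1: clk:0→1
  Δ2: r:0→1
  Δ3: q:1→0
  (3Δ to stable)

1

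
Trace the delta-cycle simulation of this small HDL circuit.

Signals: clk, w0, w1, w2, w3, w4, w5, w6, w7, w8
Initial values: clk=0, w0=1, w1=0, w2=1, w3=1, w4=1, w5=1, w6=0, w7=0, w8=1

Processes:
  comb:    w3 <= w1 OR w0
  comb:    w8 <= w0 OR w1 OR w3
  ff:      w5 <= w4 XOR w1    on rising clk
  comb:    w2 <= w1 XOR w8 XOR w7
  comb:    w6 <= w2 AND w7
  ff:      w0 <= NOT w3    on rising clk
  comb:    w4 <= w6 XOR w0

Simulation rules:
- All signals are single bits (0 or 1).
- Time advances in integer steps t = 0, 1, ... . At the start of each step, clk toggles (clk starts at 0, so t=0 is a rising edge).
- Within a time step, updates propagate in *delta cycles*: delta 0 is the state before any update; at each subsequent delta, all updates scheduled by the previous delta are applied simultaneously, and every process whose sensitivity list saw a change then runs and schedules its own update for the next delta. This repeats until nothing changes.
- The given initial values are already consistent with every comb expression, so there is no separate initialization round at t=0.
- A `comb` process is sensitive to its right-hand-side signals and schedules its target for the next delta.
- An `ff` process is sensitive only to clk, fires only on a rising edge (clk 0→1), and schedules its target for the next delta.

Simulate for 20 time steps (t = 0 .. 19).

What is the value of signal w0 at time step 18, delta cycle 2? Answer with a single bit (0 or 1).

[bits: w1,w8,w0,w2,w3,w7,w5,clk,w4,w6]
t=0: Δ0=0111101010 Δ1=0111101110 Δ2=0101101110 Δ3=0101001100 Δ4=0001001100 Δ5=0000001100 | 5Δ
t=1: Δ0=0000001100 Δ1=0000001000 | 1Δ
t=2: Δ0=0000001000 Δ1=0000001100 Δ2=0010000100 Δ3=0110100110 Δ4=0111100110 | 4Δ
t=3: Δ0=0111100110 Δ1=0111100010 | 1Δ
t=4: Δ0=0111100010 Δ1=0111100110 Δ2=0101101110 Δ3=0101001100 Δ4=0001001100 Δ5=0000001100 | 5Δ
t=5: Δ0=0000001100 Δ1=0000001000 | 1Δ
t=6: Δ0=0000001000 Δ1=0000001100 Δ2=0010000100 Δ3=0110100110 Δ4=0111100110 | 4Δ
t=7: Δ0=0111100110 Δ1=0111100010 | 1Δ
t=8: Δ0=0111100010 Δ1=0111100110 Δ2=0101101110 Δ3=0101001100 Δ4=0001001100 Δ5=0000001100 | 5Δ
t=9: Δ0=0000001100 Δ1=0000001000 | 1Δ
t=10: Δ0=0000001000 Δ1=0000001100 Δ2=0010000100 Δ3=0110100110 Δ4=0111100110 | 4Δ
t=11: Δ0=0111100110 Δ1=0111100010 | 1Δ
t=12: Δ0=0111100010 Δ1=0111100110 Δ2=0101101110 Δ3=0101001100 Δ4=0001001100 Δ5=0000001100 | 5Δ
t=13: Δ0=0000001100 Δ1=0000001000 | 1Δ
t=14: Δ0=0000001000 Δ1=0000001100 Δ2=0010000100 Δ3=0110100110 Δ4=0111100110 | 4Δ
t=15: Δ0=0111100110 Δ1=0111100010 | 1Δ
t=16: Δ0=0111100010 Δ1=0111100110 Δ2=0101101110 Δ3=0101001100 Δ4=0001001100 Δ5=0000001100 | 5Δ
t=17: Δ0=0000001100 Δ1=0000001000 | 1Δ
t=18: Δ0=0000001000 Δ1=0000001100 Δ2=0010000100 Δ3=0110100110 Δ4=0111100110 | 4Δ
t=19: Δ0=0111100110 Δ1=0111100010 | 1Δ

1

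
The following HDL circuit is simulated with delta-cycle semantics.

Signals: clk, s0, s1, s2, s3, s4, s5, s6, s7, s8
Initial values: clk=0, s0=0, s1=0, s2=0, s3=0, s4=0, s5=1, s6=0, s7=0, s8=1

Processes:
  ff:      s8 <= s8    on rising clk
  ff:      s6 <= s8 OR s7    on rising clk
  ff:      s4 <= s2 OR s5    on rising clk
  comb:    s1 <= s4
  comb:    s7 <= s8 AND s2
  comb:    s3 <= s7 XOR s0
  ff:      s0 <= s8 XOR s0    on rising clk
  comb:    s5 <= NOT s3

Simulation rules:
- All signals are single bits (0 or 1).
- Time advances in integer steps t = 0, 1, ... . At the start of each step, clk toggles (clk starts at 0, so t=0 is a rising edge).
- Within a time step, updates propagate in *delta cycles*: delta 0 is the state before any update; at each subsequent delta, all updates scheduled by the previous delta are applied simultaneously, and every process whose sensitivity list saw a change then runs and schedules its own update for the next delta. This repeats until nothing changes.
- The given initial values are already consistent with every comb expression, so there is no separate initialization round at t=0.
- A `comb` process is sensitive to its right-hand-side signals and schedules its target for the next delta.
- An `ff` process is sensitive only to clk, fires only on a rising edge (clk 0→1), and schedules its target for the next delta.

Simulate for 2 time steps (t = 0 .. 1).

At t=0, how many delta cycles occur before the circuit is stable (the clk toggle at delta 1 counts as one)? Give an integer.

4

[bits: s2,s0,s5,s7,clk,s6,s8,s3,s1,s4]
t=0: Δ0=0010001000 Δ1=0010101000 Δ2=0110111001 Δ3=0110111111 Δ4=0100111111 | 4Δ
t=1: Δ0=0100111111 Δ1=0100011111 | 1Δ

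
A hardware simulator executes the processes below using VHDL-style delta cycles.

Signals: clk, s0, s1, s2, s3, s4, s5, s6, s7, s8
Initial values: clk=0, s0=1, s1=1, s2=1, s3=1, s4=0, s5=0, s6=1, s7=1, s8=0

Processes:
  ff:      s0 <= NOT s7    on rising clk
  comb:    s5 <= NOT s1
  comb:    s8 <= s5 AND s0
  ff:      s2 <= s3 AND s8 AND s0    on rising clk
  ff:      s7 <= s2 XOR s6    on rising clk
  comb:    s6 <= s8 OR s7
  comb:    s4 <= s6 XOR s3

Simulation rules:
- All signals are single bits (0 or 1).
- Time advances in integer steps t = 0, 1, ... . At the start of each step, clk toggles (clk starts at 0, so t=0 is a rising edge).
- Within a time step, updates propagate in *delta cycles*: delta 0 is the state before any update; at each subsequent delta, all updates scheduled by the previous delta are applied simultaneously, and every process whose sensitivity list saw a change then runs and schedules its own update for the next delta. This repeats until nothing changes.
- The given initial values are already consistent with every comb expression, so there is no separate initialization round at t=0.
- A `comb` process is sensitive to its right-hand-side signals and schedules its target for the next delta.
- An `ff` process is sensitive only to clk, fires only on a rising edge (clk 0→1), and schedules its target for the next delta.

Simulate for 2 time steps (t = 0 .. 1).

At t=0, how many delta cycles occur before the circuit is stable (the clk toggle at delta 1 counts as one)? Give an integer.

t=0 Δ0: s4=0 s6=1 s3=1 s2=1 s1=1 s5=0 clk=0 s7=1 s8=0 s0=1
  Δ1: clk:0→1
  Δ2: s2:1→0, s7:1→0, s0:1→0
  Δ3: s6:1→0
  Δ4: s4:0→1
  (4Δ to stable)
t=1 Δ0: s4=1 s6=0 s3=1 s2=0 s1=1 s5=0 clk=1 s7=0 s8=0 s0=0
  Δ1: clk:1→0
  (1Δ to stable)

4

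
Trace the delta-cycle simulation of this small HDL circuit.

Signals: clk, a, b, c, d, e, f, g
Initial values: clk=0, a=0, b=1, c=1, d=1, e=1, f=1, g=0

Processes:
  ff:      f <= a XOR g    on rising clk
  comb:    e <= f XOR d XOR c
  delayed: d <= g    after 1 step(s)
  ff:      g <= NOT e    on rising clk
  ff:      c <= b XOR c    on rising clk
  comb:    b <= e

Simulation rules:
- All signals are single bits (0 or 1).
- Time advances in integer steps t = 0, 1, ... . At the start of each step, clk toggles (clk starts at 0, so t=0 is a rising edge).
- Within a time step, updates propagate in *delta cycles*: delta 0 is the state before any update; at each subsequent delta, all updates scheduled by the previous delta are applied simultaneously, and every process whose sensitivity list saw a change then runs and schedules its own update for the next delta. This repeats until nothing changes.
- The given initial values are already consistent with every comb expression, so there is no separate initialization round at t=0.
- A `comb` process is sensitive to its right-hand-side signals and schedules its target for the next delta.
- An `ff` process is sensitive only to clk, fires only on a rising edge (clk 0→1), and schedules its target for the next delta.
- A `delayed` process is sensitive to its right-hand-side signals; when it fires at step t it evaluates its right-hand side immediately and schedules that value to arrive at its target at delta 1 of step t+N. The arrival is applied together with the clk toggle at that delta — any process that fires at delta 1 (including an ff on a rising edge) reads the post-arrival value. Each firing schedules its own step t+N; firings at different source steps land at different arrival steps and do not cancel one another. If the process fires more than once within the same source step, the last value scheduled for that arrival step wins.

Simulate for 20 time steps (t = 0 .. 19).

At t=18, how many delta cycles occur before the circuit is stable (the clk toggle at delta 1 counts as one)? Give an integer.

4

t=0 Δ0: clk=0 b=1 e=1 a=0 d=1 g=0 f=1 c=1
  Δ1: clk:0→1
  Δ2: f:1→0, c:1→0
  (2Δ to stable)
t=1 Δ0: clk=1 b=1 e=1 a=0 d=1 g=0 f=0 c=0
  Δ1: clk:1→0
  (1Δ to stable)
t=2 Δ0: clk=0 b=1 e=1 a=0 d=1 g=0 f=0 c=0
  Δ1: clk:0→1
  Δ2: c:0→1
  Δ3: e:1→0
  Δ4: b:1→0
  (4Δ to stable)
t=3 Δ0: clk=1 b=0 e=0 a=0 d=1 g=0 f=0 c=1
  Δ1: clk:1→0
  (1Δ to stable)
t=4 Δ0: clk=0 b=0 e=0 a=0 d=1 g=0 f=0 c=1
  Δ1: clk:0→1
  Δ2: g:0→1
  (2Δ to stable)
t=5 Δ0: clk=1 b=0 e=0 a=0 d=1 g=1 f=0 c=1
  Δ1: clk:1→0
  (1Δ to stable)
t=6 Δ0: clk=0 b=0 e=0 a=0 d=1 g=1 f=0 c=1
  Δ1: clk:0→1
  Δ2: f:0→1
  Δ3: e:0→1
  Δ4: b:0→1
  (4Δ to stable)
t=7 Δ0: clk=1 b=1 e=1 a=0 d=1 g=1 f=1 c=1
  Δ1: clk:1→0
  (1Δ to stable)
t=8 Δ0: clk=0 b=1 e=1 a=0 d=1 g=1 f=1 c=1
  Δ1: clk:0→1
  Δ2: g:1→0, c:1→0
  Δ3: e:1→0
  Δ4: b:1→0
  (4Δ to stable)
t=9 Δ0: clk=1 b=0 e=0 a=0 d=1 g=0 f=1 c=0
  Δ1: clk:1→0, d:1→0
  Δ2: e:0→1
  Δ3: b:0→1
  (3Δ to stable)
t=10 Δ0: clk=0 b=1 e=1 a=0 d=0 g=0 f=1 c=0
  Δ1: clk:0→1
  Δ2: f:1→0, c:0→1
  (2Δ to stable)
t=11 Δ0: clk=1 b=1 e=1 a=0 d=0 g=0 f=0 c=1
  Δ1: clk:1→0
  (1Δ to stable)
t=12 Δ0: clk=0 b=1 e=1 a=0 d=0 g=0 f=0 c=1
  Δ1: clk:0→1
  Δ2: c:1→0
  Δ3: e:1→0
  Δ4: b:1→0
  (4Δ to stable)
t=13 Δ0: clk=1 b=0 e=0 a=0 d=0 g=0 f=0 c=0
  Δ1: clk:1→0
  (1Δ to stable)
t=14 Δ0: clk=0 b=0 e=0 a=0 d=0 g=0 f=0 c=0
  Δ1: clk:0→1
  Δ2: g:0→1
  (2Δ to stable)
t=15 Δ0: clk=1 b=0 e=0 a=0 d=0 g=1 f=0 c=0
  Δ1: clk:1→0, d:0→1
  Δ2: e:0→1
  Δ3: b:0→1
  (3Δ to stable)
t=16 Δ0: clk=0 b=1 e=1 a=0 d=1 g=1 f=0 c=0
  Δ1: clk:0→1
  Δ2: g:1→0, f:0→1, c:0→1
  (2Δ to stable)
t=17 Δ0: clk=1 b=1 e=1 a=0 d=1 g=0 f=1 c=1
  Δ1: clk:1→0, d:1→0
  Δ2: e:1→0
  Δ3: b:1→0
  (3Δ to stable)
t=18 Δ0: clk=0 b=0 e=0 a=0 d=0 g=0 f=1 c=1
  Δ1: clk:0→1
  Δ2: g:0→1, f:1→0
  Δ3: e:0→1
  Δ4: b:0→1
  (4Δ to stable)
t=19 Δ0: clk=1 b=1 e=1 a=0 d=0 g=1 f=0 c=1
  Δ1: clk:1→0, d:0→1
  Δ2: e:1→0
  Δ3: b:1→0
  (3Δ to stable)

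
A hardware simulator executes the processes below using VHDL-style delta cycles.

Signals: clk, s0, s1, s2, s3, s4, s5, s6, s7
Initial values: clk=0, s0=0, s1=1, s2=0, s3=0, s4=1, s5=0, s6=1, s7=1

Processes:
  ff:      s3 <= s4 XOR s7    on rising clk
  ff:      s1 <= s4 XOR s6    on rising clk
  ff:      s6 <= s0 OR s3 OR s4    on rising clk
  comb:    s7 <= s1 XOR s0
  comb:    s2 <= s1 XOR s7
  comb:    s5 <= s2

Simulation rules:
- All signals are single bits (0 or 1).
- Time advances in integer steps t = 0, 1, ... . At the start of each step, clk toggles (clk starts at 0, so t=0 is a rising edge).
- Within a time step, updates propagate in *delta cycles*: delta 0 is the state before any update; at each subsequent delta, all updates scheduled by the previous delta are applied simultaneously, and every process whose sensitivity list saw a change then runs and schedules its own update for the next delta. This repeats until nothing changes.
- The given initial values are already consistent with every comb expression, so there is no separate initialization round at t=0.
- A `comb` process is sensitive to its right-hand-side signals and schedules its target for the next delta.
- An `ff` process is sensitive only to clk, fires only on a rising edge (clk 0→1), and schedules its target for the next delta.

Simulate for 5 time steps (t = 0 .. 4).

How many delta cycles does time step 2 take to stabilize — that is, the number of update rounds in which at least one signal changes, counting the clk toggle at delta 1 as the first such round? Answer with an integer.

2

[bits: s4,s7,s5,clk,s6,s1,s0,s2,s3]
t=0: Δ0=110011000 Δ1=110111000 Δ2=110110000 Δ3=100110010 Δ4=101110000 Δ5=100110000 | 5Δ
t=1: Δ0=100110000 Δ1=100010000 | 1Δ
t=2: Δ0=100010000 Δ1=100110000 Δ2=100110001 | 2Δ
t=3: Δ0=100110001 Δ1=100010001 | 1Δ
t=4: Δ0=100010001 Δ1=100110001 | 1Δ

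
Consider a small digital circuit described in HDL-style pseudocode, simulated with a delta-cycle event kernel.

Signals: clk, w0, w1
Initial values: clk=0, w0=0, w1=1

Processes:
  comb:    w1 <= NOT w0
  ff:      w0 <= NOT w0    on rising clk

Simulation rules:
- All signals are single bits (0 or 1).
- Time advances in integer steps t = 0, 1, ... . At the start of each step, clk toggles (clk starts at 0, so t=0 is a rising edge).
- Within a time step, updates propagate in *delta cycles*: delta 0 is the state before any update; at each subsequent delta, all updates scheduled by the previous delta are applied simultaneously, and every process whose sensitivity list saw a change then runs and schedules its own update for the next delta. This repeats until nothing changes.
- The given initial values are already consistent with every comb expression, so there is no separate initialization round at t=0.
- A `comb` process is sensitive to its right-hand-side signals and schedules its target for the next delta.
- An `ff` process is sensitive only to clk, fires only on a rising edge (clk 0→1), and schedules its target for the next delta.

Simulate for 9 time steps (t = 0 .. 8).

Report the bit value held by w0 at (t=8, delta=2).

t0.Δ0 w0=0 clk=0 w1=1
t0.Δ1 w0=0 clk=1 w1=1
t0.Δ2 w0=1 clk=1 w1=1
t0.Δ3 w0=1 clk=1 w1=0
t1.Δ0 w0=1 clk=1 w1=0
t1.Δ1 w0=1 clk=0 w1=0
t2.Δ0 w0=1 clk=0 w1=0
t2.Δ1 w0=1 clk=1 w1=0
t2.Δ2 w0=0 clk=1 w1=0
t2.Δ3 w0=0 clk=1 w1=1
t3.Δ0 w0=0 clk=1 w1=1
t3.Δ1 w0=0 clk=0 w1=1
t4.Δ0 w0=0 clk=0 w1=1
t4.Δ1 w0=0 clk=1 w1=1
t4.Δ2 w0=1 clk=1 w1=1
t4.Δ3 w0=1 clk=1 w1=0
t5.Δ0 w0=1 clk=1 w1=0
t5.Δ1 w0=1 clk=0 w1=0
t6.Δ0 w0=1 clk=0 w1=0
t6.Δ1 w0=1 clk=1 w1=0
t6.Δ2 w0=0 clk=1 w1=0
t6.Δ3 w0=0 clk=1 w1=1
t7.Δ0 w0=0 clk=1 w1=1
t7.Δ1 w0=0 clk=0 w1=1
t8.Δ0 w0=0 clk=0 w1=1
t8.Δ1 w0=0 clk=1 w1=1
t8.Δ2 w0=1 clk=1 w1=1
t8.Δ3 w0=1 clk=1 w1=0

1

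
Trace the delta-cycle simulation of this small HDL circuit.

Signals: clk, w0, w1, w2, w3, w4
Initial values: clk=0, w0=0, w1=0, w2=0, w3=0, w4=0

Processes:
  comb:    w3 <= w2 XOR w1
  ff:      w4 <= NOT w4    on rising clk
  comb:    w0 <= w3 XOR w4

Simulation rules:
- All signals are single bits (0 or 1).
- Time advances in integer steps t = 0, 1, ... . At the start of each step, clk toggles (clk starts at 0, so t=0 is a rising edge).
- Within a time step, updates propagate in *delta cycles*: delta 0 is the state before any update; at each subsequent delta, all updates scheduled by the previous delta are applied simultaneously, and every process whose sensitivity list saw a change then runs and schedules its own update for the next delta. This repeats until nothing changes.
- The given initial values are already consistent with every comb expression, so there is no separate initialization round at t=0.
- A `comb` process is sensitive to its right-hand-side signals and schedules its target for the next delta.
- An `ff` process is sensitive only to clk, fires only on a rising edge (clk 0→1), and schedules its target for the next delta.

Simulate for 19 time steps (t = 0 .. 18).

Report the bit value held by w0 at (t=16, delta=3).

t0.Δ0 w1=0 w4=0 w0=0 w2=0 w3=0 clk=0
t0.Δ1 w1=0 w4=0 w0=0 w2=0 w3=0 clk=1
t0.Δ2 w1=0 w4=1 w0=0 w2=0 w3=0 clk=1
t0.Δ3 w1=0 w4=1 w0=1 w2=0 w3=0 clk=1
t1.Δ0 w1=0 w4=1 w0=1 w2=0 w3=0 clk=1
t1.Δ1 w1=0 w4=1 w0=1 w2=0 w3=0 clk=0
t2.Δ0 w1=0 w4=1 w0=1 w2=0 w3=0 clk=0
t2.Δ1 w1=0 w4=1 w0=1 w2=0 w3=0 clk=1
t2.Δ2 w1=0 w4=0 w0=1 w2=0 w3=0 clk=1
t2.Δ3 w1=0 w4=0 w0=0 w2=0 w3=0 clk=1
t3.Δ0 w1=0 w4=0 w0=0 w2=0 w3=0 clk=1
t3.Δ1 w1=0 w4=0 w0=0 w2=0 w3=0 clk=0
t4.Δ0 w1=0 w4=0 w0=0 w2=0 w3=0 clk=0
t4.Δ1 w1=0 w4=0 w0=0 w2=0 w3=0 clk=1
t4.Δ2 w1=0 w4=1 w0=0 w2=0 w3=0 clk=1
t4.Δ3 w1=0 w4=1 w0=1 w2=0 w3=0 clk=1
t5.Δ0 w1=0 w4=1 w0=1 w2=0 w3=0 clk=1
t5.Δ1 w1=0 w4=1 w0=1 w2=0 w3=0 clk=0
t6.Δ0 w1=0 w4=1 w0=1 w2=0 w3=0 clk=0
t6.Δ1 w1=0 w4=1 w0=1 w2=0 w3=0 clk=1
t6.Δ2 w1=0 w4=0 w0=1 w2=0 w3=0 clk=1
t6.Δ3 w1=0 w4=0 w0=0 w2=0 w3=0 clk=1
t7.Δ0 w1=0 w4=0 w0=0 w2=0 w3=0 clk=1
t7.Δ1 w1=0 w4=0 w0=0 w2=0 w3=0 clk=0
t8.Δ0 w1=0 w4=0 w0=0 w2=0 w3=0 clk=0
t8.Δ1 w1=0 w4=0 w0=0 w2=0 w3=0 clk=1
t8.Δ2 w1=0 w4=1 w0=0 w2=0 w3=0 clk=1
t8.Δ3 w1=0 w4=1 w0=1 w2=0 w3=0 clk=1
t9.Δ0 w1=0 w4=1 w0=1 w2=0 w3=0 clk=1
t9.Δ1 w1=0 w4=1 w0=1 w2=0 w3=0 clk=0
t10.Δ0 w1=0 w4=1 w0=1 w2=0 w3=0 clk=0
t10.Δ1 w1=0 w4=1 w0=1 w2=0 w3=0 clk=1
t10.Δ2 w1=0 w4=0 w0=1 w2=0 w3=0 clk=1
t10.Δ3 w1=0 w4=0 w0=0 w2=0 w3=0 clk=1
t11.Δ0 w1=0 w4=0 w0=0 w2=0 w3=0 clk=1
t11.Δ1 w1=0 w4=0 w0=0 w2=0 w3=0 clk=0
t12.Δ0 w1=0 w4=0 w0=0 w2=0 w3=0 clk=0
t12.Δ1 w1=0 w4=0 w0=0 w2=0 w3=0 clk=1
t12.Δ2 w1=0 w4=1 w0=0 w2=0 w3=0 clk=1
t12.Δ3 w1=0 w4=1 w0=1 w2=0 w3=0 clk=1
t13.Δ0 w1=0 w4=1 w0=1 w2=0 w3=0 clk=1
t13.Δ1 w1=0 w4=1 w0=1 w2=0 w3=0 clk=0
t14.Δ0 w1=0 w4=1 w0=1 w2=0 w3=0 clk=0
t14.Δ1 w1=0 w4=1 w0=1 w2=0 w3=0 clk=1
t14.Δ2 w1=0 w4=0 w0=1 w2=0 w3=0 clk=1
t14.Δ3 w1=0 w4=0 w0=0 w2=0 w3=0 clk=1
t15.Δ0 w1=0 w4=0 w0=0 w2=0 w3=0 clk=1
t15.Δ1 w1=0 w4=0 w0=0 w2=0 w3=0 clk=0
t16.Δ0 w1=0 w4=0 w0=0 w2=0 w3=0 clk=0
t16.Δ1 w1=0 w4=0 w0=0 w2=0 w3=0 clk=1
t16.Δ2 w1=0 w4=1 w0=0 w2=0 w3=0 clk=1
t16.Δ3 w1=0 w4=1 w0=1 w2=0 w3=0 clk=1
t17.Δ0 w1=0 w4=1 w0=1 w2=0 w3=0 clk=1
t17.Δ1 w1=0 w4=1 w0=1 w2=0 w3=0 clk=0
t18.Δ0 w1=0 w4=1 w0=1 w2=0 w3=0 clk=0
t18.Δ1 w1=0 w4=1 w0=1 w2=0 w3=0 clk=1
t18.Δ2 w1=0 w4=0 w0=1 w2=0 w3=0 clk=1
t18.Δ3 w1=0 w4=0 w0=0 w2=0 w3=0 clk=1

1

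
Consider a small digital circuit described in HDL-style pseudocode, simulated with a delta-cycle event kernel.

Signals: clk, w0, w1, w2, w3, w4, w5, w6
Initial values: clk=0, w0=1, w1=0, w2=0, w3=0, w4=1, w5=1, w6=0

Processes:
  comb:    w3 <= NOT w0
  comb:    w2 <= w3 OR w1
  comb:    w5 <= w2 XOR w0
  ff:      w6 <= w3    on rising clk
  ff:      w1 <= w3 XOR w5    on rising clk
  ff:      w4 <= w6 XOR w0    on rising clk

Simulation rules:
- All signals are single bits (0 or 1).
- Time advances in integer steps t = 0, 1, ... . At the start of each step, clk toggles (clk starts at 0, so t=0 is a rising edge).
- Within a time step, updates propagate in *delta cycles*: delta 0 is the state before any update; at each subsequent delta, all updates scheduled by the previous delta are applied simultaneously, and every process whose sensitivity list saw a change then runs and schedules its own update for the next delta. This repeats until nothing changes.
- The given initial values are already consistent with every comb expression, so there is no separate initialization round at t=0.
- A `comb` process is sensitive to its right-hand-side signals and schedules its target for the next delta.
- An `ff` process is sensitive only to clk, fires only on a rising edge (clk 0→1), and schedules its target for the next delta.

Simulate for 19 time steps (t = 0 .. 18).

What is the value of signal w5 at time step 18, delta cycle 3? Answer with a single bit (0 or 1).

t0.Δ0 clk=0 w4=1 w2=0 w3=0 w5=1 w1=0 w0=1 w6=0
t0.Δ1 clk=1 w4=1 w2=0 w3=0 w5=1 w1=0 w0=1 w6=0
t0.Δ2 clk=1 w4=1 w2=0 w3=0 w5=1 w1=1 w0=1 w6=0
t0.Δ3 clk=1 w4=1 w2=1 w3=0 w5=1 w1=1 w0=1 w6=0
t0.Δ4 clk=1 w4=1 w2=1 w3=0 w5=0 w1=1 w0=1 w6=0
t1.Δ0 clk=1 w4=1 w2=1 w3=0 w5=0 w1=1 w0=1 w6=0
t1.Δ1 clk=0 w4=1 w2=1 w3=0 w5=0 w1=1 w0=1 w6=0
t2.Δ0 clk=0 w4=1 w2=1 w3=0 w5=0 w1=1 w0=1 w6=0
t2.Δ1 clk=1 w4=1 w2=1 w3=0 w5=0 w1=1 w0=1 w6=0
t2.Δ2 clk=1 w4=1 w2=1 w3=0 w5=0 w1=0 w0=1 w6=0
t2.Δ3 clk=1 w4=1 w2=0 w3=0 w5=0 w1=0 w0=1 w6=0
t2.Δ4 clk=1 w4=1 w2=0 w3=0 w5=1 w1=0 w0=1 w6=0
t3.Δ0 clk=1 w4=1 w2=0 w3=0 w5=1 w1=0 w0=1 w6=0
t3.Δ1 clk=0 w4=1 w2=0 w3=0 w5=1 w1=0 w0=1 w6=0
t4.Δ0 clk=0 w4=1 w2=0 w3=0 w5=1 w1=0 w0=1 w6=0
t4.Δ1 clk=1 w4=1 w2=0 w3=0 w5=1 w1=0 w0=1 w6=0
t4.Δ2 clk=1 w4=1 w2=0 w3=0 w5=1 w1=1 w0=1 w6=0
t4.Δ3 clk=1 w4=1 w2=1 w3=0 w5=1 w1=1 w0=1 w6=0
t4.Δ4 clk=1 w4=1 w2=1 w3=0 w5=0 w1=1 w0=1 w6=0
t5.Δ0 clk=1 w4=1 w2=1 w3=0 w5=0 w1=1 w0=1 w6=0
t5.Δ1 clk=0 w4=1 w2=1 w3=0 w5=0 w1=1 w0=1 w6=0
t6.Δ0 clk=0 w4=1 w2=1 w3=0 w5=0 w1=1 w0=1 w6=0
t6.Δ1 clk=1 w4=1 w2=1 w3=0 w5=0 w1=1 w0=1 w6=0
t6.Δ2 clk=1 w4=1 w2=1 w3=0 w5=0 w1=0 w0=1 w6=0
t6.Δ3 clk=1 w4=1 w2=0 w3=0 w5=0 w1=0 w0=1 w6=0
t6.Δ4 clk=1 w4=1 w2=0 w3=0 w5=1 w1=0 w0=1 w6=0
t7.Δ0 clk=1 w4=1 w2=0 w3=0 w5=1 w1=0 w0=1 w6=0
t7.Δ1 clk=0 w4=1 w2=0 w3=0 w5=1 w1=0 w0=1 w6=0
t8.Δ0 clk=0 w4=1 w2=0 w3=0 w5=1 w1=0 w0=1 w6=0
t8.Δ1 clk=1 w4=1 w2=0 w3=0 w5=1 w1=0 w0=1 w6=0
t8.Δ2 clk=1 w4=1 w2=0 w3=0 w5=1 w1=1 w0=1 w6=0
t8.Δ3 clk=1 w4=1 w2=1 w3=0 w5=1 w1=1 w0=1 w6=0
t8.Δ4 clk=1 w4=1 w2=1 w3=0 w5=0 w1=1 w0=1 w6=0
t9.Δ0 clk=1 w4=1 w2=1 w3=0 w5=0 w1=1 w0=1 w6=0
t9.Δ1 clk=0 w4=1 w2=1 w3=0 w5=0 w1=1 w0=1 w6=0
t10.Δ0 clk=0 w4=1 w2=1 w3=0 w5=0 w1=1 w0=1 w6=0
t10.Δ1 clk=1 w4=1 w2=1 w3=0 w5=0 w1=1 w0=1 w6=0
t10.Δ2 clk=1 w4=1 w2=1 w3=0 w5=0 w1=0 w0=1 w6=0
t10.Δ3 clk=1 w4=1 w2=0 w3=0 w5=0 w1=0 w0=1 w6=0
t10.Δ4 clk=1 w4=1 w2=0 w3=0 w5=1 w1=0 w0=1 w6=0
t11.Δ0 clk=1 w4=1 w2=0 w3=0 w5=1 w1=0 w0=1 w6=0
t11.Δ1 clk=0 w4=1 w2=0 w3=0 w5=1 w1=0 w0=1 w6=0
t12.Δ0 clk=0 w4=1 w2=0 w3=0 w5=1 w1=0 w0=1 w6=0
t12.Δ1 clk=1 w4=1 w2=0 w3=0 w5=1 w1=0 w0=1 w6=0
t12.Δ2 clk=1 w4=1 w2=0 w3=0 w5=1 w1=1 w0=1 w6=0
t12.Δ3 clk=1 w4=1 w2=1 w3=0 w5=1 w1=1 w0=1 w6=0
t12.Δ4 clk=1 w4=1 w2=1 w3=0 w5=0 w1=1 w0=1 w6=0
t13.Δ0 clk=1 w4=1 w2=1 w3=0 w5=0 w1=1 w0=1 w6=0
t13.Δ1 clk=0 w4=1 w2=1 w3=0 w5=0 w1=1 w0=1 w6=0
t14.Δ0 clk=0 w4=1 w2=1 w3=0 w5=0 w1=1 w0=1 w6=0
t14.Δ1 clk=1 w4=1 w2=1 w3=0 w5=0 w1=1 w0=1 w6=0
t14.Δ2 clk=1 w4=1 w2=1 w3=0 w5=0 w1=0 w0=1 w6=0
t14.Δ3 clk=1 w4=1 w2=0 w3=0 w5=0 w1=0 w0=1 w6=0
t14.Δ4 clk=1 w4=1 w2=0 w3=0 w5=1 w1=0 w0=1 w6=0
t15.Δ0 clk=1 w4=1 w2=0 w3=0 w5=1 w1=0 w0=1 w6=0
t15.Δ1 clk=0 w4=1 w2=0 w3=0 w5=1 w1=0 w0=1 w6=0
t16.Δ0 clk=0 w4=1 w2=0 w3=0 w5=1 w1=0 w0=1 w6=0
t16.Δ1 clk=1 w4=1 w2=0 w3=0 w5=1 w1=0 w0=1 w6=0
t16.Δ2 clk=1 w4=1 w2=0 w3=0 w5=1 w1=1 w0=1 w6=0
t16.Δ3 clk=1 w4=1 w2=1 w3=0 w5=1 w1=1 w0=1 w6=0
t16.Δ4 clk=1 w4=1 w2=1 w3=0 w5=0 w1=1 w0=1 w6=0
t17.Δ0 clk=1 w4=1 w2=1 w3=0 w5=0 w1=1 w0=1 w6=0
t17.Δ1 clk=0 w4=1 w2=1 w3=0 w5=0 w1=1 w0=1 w6=0
t18.Δ0 clk=0 w4=1 w2=1 w3=0 w5=0 w1=1 w0=1 w6=0
t18.Δ1 clk=1 w4=1 w2=1 w3=0 w5=0 w1=1 w0=1 w6=0
t18.Δ2 clk=1 w4=1 w2=1 w3=0 w5=0 w1=0 w0=1 w6=0
t18.Δ3 clk=1 w4=1 w2=0 w3=0 w5=0 w1=0 w0=1 w6=0
t18.Δ4 clk=1 w4=1 w2=0 w3=0 w5=1 w1=0 w0=1 w6=0

0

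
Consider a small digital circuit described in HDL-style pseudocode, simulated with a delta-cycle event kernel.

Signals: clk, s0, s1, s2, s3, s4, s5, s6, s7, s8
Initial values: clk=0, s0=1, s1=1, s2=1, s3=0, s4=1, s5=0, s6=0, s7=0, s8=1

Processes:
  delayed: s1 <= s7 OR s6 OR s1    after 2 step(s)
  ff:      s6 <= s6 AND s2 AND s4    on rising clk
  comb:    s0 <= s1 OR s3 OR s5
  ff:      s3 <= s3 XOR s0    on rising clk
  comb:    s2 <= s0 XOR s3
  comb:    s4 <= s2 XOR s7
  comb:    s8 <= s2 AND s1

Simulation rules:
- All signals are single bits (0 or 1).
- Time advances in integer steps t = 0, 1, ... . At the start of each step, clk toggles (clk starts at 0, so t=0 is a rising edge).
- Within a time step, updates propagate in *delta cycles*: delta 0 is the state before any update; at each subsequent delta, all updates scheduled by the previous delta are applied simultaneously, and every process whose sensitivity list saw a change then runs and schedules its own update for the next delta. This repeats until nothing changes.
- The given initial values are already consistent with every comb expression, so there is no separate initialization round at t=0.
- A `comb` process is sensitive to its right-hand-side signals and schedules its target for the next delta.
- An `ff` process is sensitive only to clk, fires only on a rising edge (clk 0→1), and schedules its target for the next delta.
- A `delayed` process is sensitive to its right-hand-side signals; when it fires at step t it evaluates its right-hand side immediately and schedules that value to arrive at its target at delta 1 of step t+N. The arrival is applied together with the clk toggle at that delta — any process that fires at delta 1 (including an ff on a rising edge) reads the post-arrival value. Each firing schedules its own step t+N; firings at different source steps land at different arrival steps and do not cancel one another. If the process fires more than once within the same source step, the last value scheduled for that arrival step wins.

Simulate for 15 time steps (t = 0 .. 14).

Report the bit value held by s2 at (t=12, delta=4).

[bits: s8,s5,s7,s3,s4,s1,s2,s0,s6,clk]
t=0: Δ0=1000111100 Δ1=1000111101 Δ2=1001111101 Δ3=1001110101 Δ4=0001010101 | 4Δ
t=1: Δ0=0001010101 Δ1=0001010100 | 1Δ
t=2: Δ0=0001010100 Δ1=0001010101 Δ2=0000010101 Δ3=0000011101 Δ4=1000111101 | 4Δ
t=3: Δ0=1000111101 Δ1=1000111100 | 1Δ
t=4: Δ0=1000111100 Δ1=1000111101 Δ2=1001111101 Δ3=1001110101 Δ4=0001010101 | 4Δ
t=5: Δ0=0001010101 Δ1=0001010100 | 1Δ
t=6: Δ0=0001010100 Δ1=0001010101 Δ2=0000010101 Δ3=0000011101 Δ4=1000111101 | 4Δ
t=7: Δ0=1000111101 Δ1=1000111100 | 1Δ
t=8: Δ0=1000111100 Δ1=1000111101 Δ2=1001111101 Δ3=1001110101 Δ4=0001010101 | 4Δ
t=9: Δ0=0001010101 Δ1=0001010100 | 1Δ
t=10: Δ0=0001010100 Δ1=0001010101 Δ2=0000010101 Δ3=0000011101 Δ4=1000111101 | 4Δ
t=11: Δ0=1000111101 Δ1=1000111100 | 1Δ
t=12: Δ0=1000111100 Δ1=1000111101 Δ2=1001111101 Δ3=1001110101 Δ4=0001010101 | 4Δ
t=13: Δ0=0001010101 Δ1=0001010100 | 1Δ
t=14: Δ0=0001010100 Δ1=0001010101 Δ2=0000010101 Δ3=0000011101 Δ4=1000111101 | 4Δ

0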